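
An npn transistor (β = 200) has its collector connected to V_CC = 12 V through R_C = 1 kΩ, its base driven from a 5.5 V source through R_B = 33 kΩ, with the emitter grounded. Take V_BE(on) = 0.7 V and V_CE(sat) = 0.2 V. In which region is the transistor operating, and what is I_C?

Assume active: I_B = (5.5 − 0.7)/33 = 0.145 mA, giving I_C = β·I_B = 29.1 mA.
But then V_CE = 12 − 29.1×1 = -17.1 V < V_CE(sat) = 0.2 V — impossible in the active region.
So the transistor is saturated. With V_CE = 0.2 V, I_C = (V_CC − 0.2)/R_C = 11.8/1 = 11.8 mA.
Check: β·I_B = 29.1 mA > I_C = 11.8 mA, confirming saturation.

saturation; I_C ≈ 12 mA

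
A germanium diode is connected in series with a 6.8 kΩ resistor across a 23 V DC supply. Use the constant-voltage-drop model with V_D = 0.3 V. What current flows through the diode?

KVL around the loop: 23 = V_D + I·R = 0.3 + I × 6.8 kΩ.
So I = (23 − 0.3) / 6.8 kΩ = 22.7 / 6.8 = 3.34 mA.

I ≈ 3.3 mA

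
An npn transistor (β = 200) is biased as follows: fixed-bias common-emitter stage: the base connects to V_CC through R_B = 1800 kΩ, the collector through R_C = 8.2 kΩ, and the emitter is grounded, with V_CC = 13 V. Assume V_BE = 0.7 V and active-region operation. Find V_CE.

Base loop: V_CC = I_B·R_B + V_BE, so I_B = (13 − 0.7)/1800 kΩ = 0.00683 mA.
In the active region I_C = β·I_B = 200 × 0.00683 = 1.37 mA.
Collector loop: V_CE = V_CC − I_C·R_C = 13 − 1.37×8.2 = 1.79 V.
Since V_CE = 1.79 V > V_CE(sat) ≈ 0.2 V, the transistor is in the active region as assumed.

V_CE ≈ 1.8 V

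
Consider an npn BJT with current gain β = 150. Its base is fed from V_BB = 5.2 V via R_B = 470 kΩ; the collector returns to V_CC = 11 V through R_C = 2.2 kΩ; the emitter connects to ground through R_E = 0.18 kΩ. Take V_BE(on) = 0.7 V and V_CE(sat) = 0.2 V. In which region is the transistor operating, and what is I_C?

active; I_C ≈ 1.4 mA

Assume active. Base-emitter loop: I_B = (V_BB − V_BE)/(R_B + (β+1)R_E) = (5.2 − 0.7)/(470 + 151×0.18) = 0.00905 mA.
I_C = β·I_B = 150×0.00905 = 1.36 mA.
V_CE = V_CC − I_C·R_C − I_E·R_E = 11 − 1.36×2.2 − 1.37×0.18 = 7.77 V > V_CE(sat), so the active-region assumption holds.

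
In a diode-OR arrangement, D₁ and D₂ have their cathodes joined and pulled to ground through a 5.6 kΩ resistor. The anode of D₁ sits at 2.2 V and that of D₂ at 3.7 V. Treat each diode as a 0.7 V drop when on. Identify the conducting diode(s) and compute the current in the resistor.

Only D₂ conducts; I_R ≈ 0.54 mA

Assume both conduct. Then node N would need to be at both 2.2−0.7 = 1.5 V and 3.7−0.7 = 3 V, which is impossible.
Assume only D₂ conducts: V_N = 3.7 − 0.7 = 3 V, so I_R = 3/5.6 = 0.536 mA.
Check D₁: its anode-to-cathode voltage is 2.2 − 3 = -0.8 V < 0.7 V, so it is off. The assumption is consistent.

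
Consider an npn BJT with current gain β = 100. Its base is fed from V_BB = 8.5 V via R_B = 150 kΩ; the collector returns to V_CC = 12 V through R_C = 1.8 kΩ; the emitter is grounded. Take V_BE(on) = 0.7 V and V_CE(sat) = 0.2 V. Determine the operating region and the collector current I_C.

Assume active. Base-emitter loop: I_B = (V_BB − V_BE)/R_B = (8.5 − 0.7)/150 = 0.052 mA.
I_C = β·I_B = 100×0.052 = 5.2 mA.
V_CE = V_CC − I_C·R_C = 12 − 5.2×1.8 = 2.64 V > V_CE(sat), so the active-region assumption holds.

active; I_C ≈ 5.2 mA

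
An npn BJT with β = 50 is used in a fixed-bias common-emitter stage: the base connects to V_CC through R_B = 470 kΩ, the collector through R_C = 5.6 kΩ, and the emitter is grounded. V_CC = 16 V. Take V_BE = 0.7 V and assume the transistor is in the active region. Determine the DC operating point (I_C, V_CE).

Base loop: V_CC = I_B·R_B + V_BE, so I_B = (16 − 0.7)/470 kΩ = 0.0326 mA.
In the active region I_C = β·I_B = 50 × 0.0326 = 1.63 mA.
Collector loop: V_CE = V_CC − I_C·R_C = 16 − 1.63×5.6 = 6.89 V.
Since V_CE = 6.89 V > V_CE(sat) ≈ 0.2 V, the transistor is in the active region as assumed.

I_C ≈ 1.6 mA, V_CE ≈ 6.9 V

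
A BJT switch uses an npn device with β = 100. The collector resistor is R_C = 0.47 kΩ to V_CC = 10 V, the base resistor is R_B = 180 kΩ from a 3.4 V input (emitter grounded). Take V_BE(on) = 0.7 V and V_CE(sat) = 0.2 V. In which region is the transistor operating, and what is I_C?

active; I_C ≈ 1.5 mA

Assume active. Base-emitter loop: I_B = (V_BB − V_BE)/R_B = (3.4 − 0.7)/180 = 0.015 mA.
I_C = β·I_B = 100×0.015 = 1.5 mA.
V_CE = V_CC − I_C·R_C = 10 − 1.5×0.47 = 9.29 V > V_CE(sat), so the active-region assumption holds.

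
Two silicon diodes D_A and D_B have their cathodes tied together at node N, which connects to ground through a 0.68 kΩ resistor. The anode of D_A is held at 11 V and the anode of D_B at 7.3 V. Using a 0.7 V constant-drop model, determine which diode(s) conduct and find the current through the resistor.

Assume both conduct. Then node N would need to be at both 11−0.7 = 10.3 V and 7.3−0.7 = 6.6 V, which is impossible.
Assume only D_A conducts: V_N = 11 − 0.7 = 10.3 V, so I_R = 10.3/0.68 = 15.1 mA.
Check D_B: its anode-to-cathode voltage is 7.3 − 10.3 = -3 V < 0.7 V, so it is off. The assumption is consistent.

Only D_A conducts; I_R ≈ 15 mA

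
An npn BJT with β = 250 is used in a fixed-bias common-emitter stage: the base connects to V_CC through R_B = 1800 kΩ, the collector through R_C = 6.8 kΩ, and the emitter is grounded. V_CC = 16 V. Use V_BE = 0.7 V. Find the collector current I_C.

I_C ≈ 2.1 mA

Base loop: V_CC = I_B·R_B + V_BE, so I_B = (16 − 0.7)/1800 kΩ = 0.0085 mA.
In the active region I_C = β·I_B = 250 × 0.0085 = 2.12 mA.
Collector loop: V_CE = V_CC − I_C·R_C = 16 − 2.12×6.8 = 1.55 V.
Since V_CE = 1.55 V > V_CE(sat) ≈ 0.2 V, the transistor is in the active region as assumed.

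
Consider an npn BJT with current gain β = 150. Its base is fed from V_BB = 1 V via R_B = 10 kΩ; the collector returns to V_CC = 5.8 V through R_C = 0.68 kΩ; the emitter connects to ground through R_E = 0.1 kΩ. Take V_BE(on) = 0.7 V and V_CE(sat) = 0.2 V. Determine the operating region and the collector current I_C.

active; I_C ≈ 1.8 mA

Assume active. Base-emitter loop: I_B = (V_BB − V_BE)/(R_B + (β+1)R_E) = (1 − 0.7)/(10 + 151×0.1) = 0.012 mA.
I_C = β·I_B = 150×0.012 = 1.79 mA.
V_CE = V_CC − I_C·R_C − I_E·R_E = 5.8 − 1.79×0.68 − 1.8×0.1 = 4.4 V > V_CE(sat), so the active-region assumption holds.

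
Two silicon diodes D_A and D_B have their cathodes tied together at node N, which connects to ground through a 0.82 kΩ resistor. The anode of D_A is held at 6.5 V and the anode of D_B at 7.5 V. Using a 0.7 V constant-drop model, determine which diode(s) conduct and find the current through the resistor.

Only D_B conducts; I_R ≈ 8.3 mA

Assume both conduct. Then node N would need to be at both 6.5−0.7 = 5.8 V and 7.5−0.7 = 6.8 V, which is impossible.
Assume only D_B conducts: V_N = 7.5 − 0.7 = 6.8 V, so I_R = 6.8/0.82 = 8.29 mA.
Check D_A: its anode-to-cathode voltage is 6.5 − 6.8 = -0.3 V < 0.7 V, so it is off. The assumption is consistent.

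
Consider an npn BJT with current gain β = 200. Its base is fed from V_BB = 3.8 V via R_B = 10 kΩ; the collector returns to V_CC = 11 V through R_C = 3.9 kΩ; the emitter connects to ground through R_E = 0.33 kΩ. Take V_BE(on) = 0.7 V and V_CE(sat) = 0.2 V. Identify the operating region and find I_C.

saturation; I_C ≈ 2.5 mA

Assume active: I_B = (3.8 − 0.7)/(10 + 201×0.33) = 0.0406 mA, I_C = β·I_B = 8.12 mA.
Then V_CE = 11 − 8.12×3.9 − 8.16×0.33 = -23.4 V < 0.2 V — the active assumption fails.
Re-solve with V_CE = 0.2 V. KCL at the emitter: V_E/R_E = (V_BB−0.7−V_E)/R_B + (V_CC−0.2−V_E)/R_C, giving V_E = 0.909 V.
I_C = (V_CC − 0.2 − V_E)/R_C = (10.8 − 0.909)/3.9 = 2.54 mA.
Check: I_B = (3.1 − 0.909)/10 = 0.219 mA, and β·I_B = 43.8 mA > I_C, confirming saturation.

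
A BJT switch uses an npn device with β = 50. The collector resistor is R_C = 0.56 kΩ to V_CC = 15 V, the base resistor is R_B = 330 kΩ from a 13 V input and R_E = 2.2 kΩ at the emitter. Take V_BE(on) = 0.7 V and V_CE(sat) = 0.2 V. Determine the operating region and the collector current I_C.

Assume active. Base-emitter loop: I_B = (V_BB − V_BE)/(R_B + (β+1)R_E) = (13 − 0.7)/(330 + 51×2.2) = 0.0278 mA.
I_C = β·I_B = 50×0.0278 = 1.39 mA.
V_CE = V_CC − I_C·R_C − I_E·R_E = 15 − 1.39×0.56 − 1.42×2.2 = 11.1 V > V_CE(sat), so the active-region assumption holds.

active; I_C ≈ 1.4 mA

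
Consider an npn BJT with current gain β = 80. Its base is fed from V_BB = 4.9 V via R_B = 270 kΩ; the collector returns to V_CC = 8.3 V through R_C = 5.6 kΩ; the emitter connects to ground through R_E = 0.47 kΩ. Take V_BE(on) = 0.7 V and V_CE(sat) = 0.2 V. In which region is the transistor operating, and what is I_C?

active; I_C ≈ 1.1 mA

Assume active. Base-emitter loop: I_B = (V_BB − V_BE)/(R_B + (β+1)R_E) = (4.9 − 0.7)/(270 + 81×0.47) = 0.0136 mA.
I_C = β·I_B = 80×0.0136 = 1.09 mA.
V_CE = V_CC − I_C·R_C − I_E·R_E = 8.3 − 1.09×5.6 − 1.1×0.47 = 1.67 V > V_CE(sat), so the active-region assumption holds.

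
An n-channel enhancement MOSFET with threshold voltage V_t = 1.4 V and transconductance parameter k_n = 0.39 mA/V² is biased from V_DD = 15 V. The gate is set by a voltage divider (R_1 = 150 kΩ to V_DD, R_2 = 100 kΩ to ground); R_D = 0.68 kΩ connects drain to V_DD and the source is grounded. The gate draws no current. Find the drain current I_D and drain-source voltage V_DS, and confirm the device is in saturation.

I_D ≈ 4.1 mA, V_DS ≈ 12 V

V_G = V_DD·R_2/(R_1+R_2) = 15×100/250 = 6 V. With the source grounded, V_GS = V_G = 6 V.
Assume saturation: I_D = (k_n/2)(V_GS − V_t)² = (0.39/2)×(6 − 1.4)² = 0.195×4.6² = 4.13 mA.
V_DS = V_DD − I_D·R_D = 15 − 4.13×0.68 = 12.2 V.
Saturation requires V_DS ≥ V_GS − V_t = 4.6 V; 12.2 ≥ 4.6 ✓.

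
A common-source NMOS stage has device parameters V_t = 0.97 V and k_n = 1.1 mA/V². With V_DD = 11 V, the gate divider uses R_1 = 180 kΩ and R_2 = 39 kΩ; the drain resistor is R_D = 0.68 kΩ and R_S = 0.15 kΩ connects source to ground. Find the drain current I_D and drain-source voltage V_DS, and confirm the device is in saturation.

V_G = V_DD·R_2/(R_1+R_2) = 11×39/219 = 1.96 V.
Assume saturation: I_D = (k_n/2)(V_GS − V_t)² with V_GS = V_G − I_D·R_S = 1.96 − 0.15·I_D.
Substituting gives 0.0124·I_D² − 1.16·I_D + 0.538 = 0, with roots I_D = 0.465 or 93.5 mA.
The root I_D = 93.5 mA gives V_GS = -12.1 V ≤ V_t, so take I_D = 0.465 mA.
Then V_GS = 1.89 V and V_DS = V_DD − I_D(R_D+R_S) = 11 − 0.465×0.83 = 10.6 V.
Saturation requires V_DS ≥ V_GS − V_t = 0.919 V; 10.6 ≥ 0.919 ✓.

I_D ≈ 0.46 mA, V_DS ≈ 11 V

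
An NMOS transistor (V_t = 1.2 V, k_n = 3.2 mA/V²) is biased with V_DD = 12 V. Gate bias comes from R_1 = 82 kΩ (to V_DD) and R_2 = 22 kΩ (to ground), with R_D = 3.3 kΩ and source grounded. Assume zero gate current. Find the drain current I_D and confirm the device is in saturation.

V_G = V_DD·R_2/(R_1+R_2) = 12×22/104 = 2.54 V. With the source grounded, V_GS = V_G = 2.54 V.
Assume saturation: I_D = (k_n/2)(V_GS − V_t)² = (3.2/2)×(2.54 − 1.2)² = 1.6×1.34² = 2.87 mA.
V_DS = V_DD − I_D·R_D = 12 − 2.87×3.3 = 2.54 V.
Saturation requires V_DS ≥ V_GS − V_t = 1.34 V; 2.54 ≥ 1.34 ✓.

I_D ≈ 2.9 mA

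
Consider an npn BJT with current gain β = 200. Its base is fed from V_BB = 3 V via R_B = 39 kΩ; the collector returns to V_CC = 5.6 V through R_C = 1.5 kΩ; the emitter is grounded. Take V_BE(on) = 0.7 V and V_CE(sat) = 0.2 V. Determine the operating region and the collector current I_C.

Assume active: I_B = (3 − 0.7)/39 = 0.059 mA, giving I_C = β·I_B = 11.8 mA.
But then V_CE = 5.6 − 11.8×1.5 = -12.1 V < V_CE(sat) = 0.2 V — impossible in the active region.
So the transistor is saturated. With V_CE = 0.2 V, I_C = (V_CC − 0.2)/R_C = 5.4/1.5 = 3.6 mA.
Check: β·I_B = 11.8 mA > I_C = 3.6 mA, confirming saturation.

saturation; I_C ≈ 3.6 mA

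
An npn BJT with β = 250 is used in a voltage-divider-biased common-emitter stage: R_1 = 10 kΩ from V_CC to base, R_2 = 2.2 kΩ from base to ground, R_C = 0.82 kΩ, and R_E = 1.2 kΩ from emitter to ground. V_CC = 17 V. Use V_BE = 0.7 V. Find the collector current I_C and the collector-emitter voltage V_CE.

I_C ≈ 2 mA, V_CE ≈ 13 V

Thevenize the base divider: V_Th = V_CC·R_2/(R_1+R_2) = 17×2.2/12.2 = 3.07 V, R_Th = R_1‖R_2 = 1.8 kΩ.
Base-emitter loop: V_Th = I_B·R_Th + V_BE + (β+1)I_B·R_E, so I_B = (3.07 − 0.7) / (1.8 + 251×1.2) = 0.00781 mA.
I_C = β·I_B = 250×0.00781 = 1.95 mA, and I_E = (β+1)I_B = 1.96 mA.
V_CE = V_CC − I_C·R_C − I_E·R_E = 17 − 1.95×0.82 − 1.96×1.2 = 13 V.
V_CE = 13 V > 0.2 V confirms active-region operation.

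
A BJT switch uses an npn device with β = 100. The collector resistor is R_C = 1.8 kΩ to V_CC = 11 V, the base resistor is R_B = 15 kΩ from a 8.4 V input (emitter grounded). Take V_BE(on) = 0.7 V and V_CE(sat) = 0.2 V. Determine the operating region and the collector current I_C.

saturation; I_C ≈ 6 mA

Assume active: I_B = (8.4 − 0.7)/15 = 0.513 mA, giving I_C = β·I_B = 51.3 mA.
But then V_CE = 11 − 51.3×1.8 = -81.4 V < V_CE(sat) = 0.2 V — impossible in the active region.
So the transistor is saturated. With V_CE = 0.2 V, I_C = (V_CC − 0.2)/R_C = 10.8/1.8 = 6 mA.
Check: β·I_B = 51.3 mA > I_C = 6 mA, confirming saturation.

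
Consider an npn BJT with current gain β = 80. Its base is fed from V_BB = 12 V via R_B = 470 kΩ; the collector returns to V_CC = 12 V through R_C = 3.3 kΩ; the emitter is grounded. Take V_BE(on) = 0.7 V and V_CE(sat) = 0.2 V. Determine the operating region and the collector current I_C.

Assume active. Base-emitter loop: I_B = (V_BB − V_BE)/R_B = (12 − 0.7)/470 = 0.024 mA.
I_C = β·I_B = 80×0.024 = 1.92 mA.
V_CE = V_CC − I_C·R_C = 12 − 1.92×3.3 = 5.65 V > V_CE(sat), so the active-region assumption holds.

active; I_C ≈ 1.9 mA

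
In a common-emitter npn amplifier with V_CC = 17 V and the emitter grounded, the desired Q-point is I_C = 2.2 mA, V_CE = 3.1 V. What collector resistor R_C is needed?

Collector loop: V_CC = I_C·R_C + V_CE.
R_C = (V_CC − V_CE)/I_C = (17 − 3.1)/2.2 = 6.32 kΩ.

R_C ≈ 6.3 kΩ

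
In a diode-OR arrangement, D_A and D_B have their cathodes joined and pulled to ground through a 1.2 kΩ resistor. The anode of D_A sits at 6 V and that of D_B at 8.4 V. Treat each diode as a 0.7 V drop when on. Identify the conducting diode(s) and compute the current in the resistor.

Assume both conduct. Then node N would need to be at both 6−0.7 = 5.3 V and 8.4−0.7 = 7.7 V, which is impossible.
Assume only D_B conducts: V_N = 8.4 − 0.7 = 7.7 V, so I_R = 7.7/1.2 = 6.42 mA.
Check D_A: its anode-to-cathode voltage is 6 − 7.7 = -1.7 V < 0.7 V, so it is off. The assumption is consistent.

Only D_B conducts; I_R ≈ 6.4 mA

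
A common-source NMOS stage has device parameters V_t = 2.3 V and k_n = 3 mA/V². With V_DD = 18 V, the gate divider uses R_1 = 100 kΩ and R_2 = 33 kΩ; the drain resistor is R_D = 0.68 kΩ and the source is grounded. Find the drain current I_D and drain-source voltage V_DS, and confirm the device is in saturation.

V_G = V_DD·R_2/(R_1+R_2) = 18×33/133 = 4.47 V. With the source grounded, V_GS = V_G = 4.47 V.
Assume saturation: I_D = (k_n/2)(V_GS − V_t)² = (3/2)×(4.47 − 2.3)² = 1.5×2.17² = 7.04 mA.
V_DS = V_DD − I_D·R_D = 18 − 7.04×0.68 = 13.2 V.
Saturation requires V_DS ≥ V_GS − V_t = 2.17 V; 13.2 ≥ 2.17 ✓.

I_D ≈ 7 mA, V_DS ≈ 13 V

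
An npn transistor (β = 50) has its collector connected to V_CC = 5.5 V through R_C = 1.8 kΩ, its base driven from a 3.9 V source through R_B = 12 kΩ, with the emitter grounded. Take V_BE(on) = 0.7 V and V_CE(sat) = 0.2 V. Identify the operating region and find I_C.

saturation; I_C ≈ 2.9 mA

Assume active: I_B = (3.9 − 0.7)/12 = 0.267 mA, giving I_C = β·I_B = 13.3 mA.
But then V_CE = 5.5 − 13.3×1.8 = -18.5 V < V_CE(sat) = 0.2 V — impossible in the active region.
So the transistor is saturated. With V_CE = 0.2 V, I_C = (V_CC − 0.2)/R_C = 5.3/1.8 = 2.94 mA.
Check: β·I_B = 13.3 mA > I_C = 2.94 mA, confirming saturation.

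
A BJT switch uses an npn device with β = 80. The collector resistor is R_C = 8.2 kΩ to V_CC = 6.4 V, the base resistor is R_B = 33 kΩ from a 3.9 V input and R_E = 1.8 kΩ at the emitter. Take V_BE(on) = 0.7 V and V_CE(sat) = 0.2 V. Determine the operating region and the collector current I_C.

Assume active: I_B = (3.9 − 0.7)/(33 + 81×1.8) = 0.0179 mA, I_C = β·I_B = 1.43 mA.
Then V_CE = 6.4 − 1.43×8.2 − 1.45×1.8 = -7.95 V < 0.2 V — the active assumption fails.
Re-solve with V_CE = 0.2 V. KCL at the emitter: V_E/R_E = (V_BB−0.7−V_E)/R_B + (V_CC−0.2−V_E)/R_C, giving V_E = 1.21 V.
I_C = (V_CC − 0.2 − V_E)/R_C = (6.2 − 1.21)/8.2 = 0.609 mA.
Check: I_B = (3.2 − 1.21)/33 = 0.0604 mA, and β·I_B = 4.84 mA > I_C, confirming saturation.

saturation; I_C ≈ 0.61 mA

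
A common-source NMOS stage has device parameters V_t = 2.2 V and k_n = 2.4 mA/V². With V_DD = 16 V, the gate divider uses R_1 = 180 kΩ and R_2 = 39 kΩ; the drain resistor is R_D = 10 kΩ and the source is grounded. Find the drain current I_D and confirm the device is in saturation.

V_G = V_DD·R_2/(R_1+R_2) = 16×39/219 = 2.85 V. With the source grounded, V_GS = V_G = 2.85 V.
Assume saturation: I_D = (k_n/2)(V_GS − V_t)² = (2.4/2)×(2.85 − 2.2)² = 1.2×0.649² = 0.506 mA.
V_DS = V_DD − I_D·R_D = 16 − 0.506×10 = 10.9 V.
Saturation requires V_DS ≥ V_GS − V_t = 0.649 V; 10.9 ≥ 0.649 ✓.

I_D ≈ 0.51 mA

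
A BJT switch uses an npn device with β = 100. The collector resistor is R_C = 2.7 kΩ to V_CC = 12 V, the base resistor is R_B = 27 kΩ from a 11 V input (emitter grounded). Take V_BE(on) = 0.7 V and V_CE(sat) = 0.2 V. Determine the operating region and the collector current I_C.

Assume active: I_B = (11 − 0.7)/27 = 0.381 mA, giving I_C = β·I_B = 38.1 mA.
But then V_CE = 12 − 38.1×2.7 = -91 V < V_CE(sat) = 0.2 V — impossible in the active region.
So the transistor is saturated. With V_CE = 0.2 V, I_C = (V_CC − 0.2)/R_C = 11.8/2.7 = 4.37 mA.
Check: β·I_B = 38.1 mA > I_C = 4.37 mA, confirming saturation.

saturation; I_C ≈ 4.4 mA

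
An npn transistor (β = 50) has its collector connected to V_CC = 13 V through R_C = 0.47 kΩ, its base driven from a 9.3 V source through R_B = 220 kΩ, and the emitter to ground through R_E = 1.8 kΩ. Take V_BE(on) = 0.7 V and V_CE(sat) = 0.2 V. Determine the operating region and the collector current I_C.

Assume active. Base-emitter loop: I_B = (V_BB − V_BE)/(R_B + (β+1)R_E) = (9.3 − 0.7)/(220 + 51×1.8) = 0.0276 mA.
I_C = β·I_B = 50×0.0276 = 1.38 mA.
V_CE = V_CC − I_C·R_C − I_E·R_E = 13 − 1.38×0.47 − 1.41×1.8 = 9.82 V > V_CE(sat), so the active-region assumption holds.

active; I_C ≈ 1.4 mA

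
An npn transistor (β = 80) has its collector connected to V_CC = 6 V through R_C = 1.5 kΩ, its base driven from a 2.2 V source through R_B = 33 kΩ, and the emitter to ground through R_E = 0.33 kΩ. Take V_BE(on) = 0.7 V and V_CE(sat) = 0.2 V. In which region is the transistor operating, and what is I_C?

active; I_C ≈ 2 mA

Assume active. Base-emitter loop: I_B = (V_BB − V_BE)/(R_B + (β+1)R_E) = (2.2 − 0.7)/(33 + 81×0.33) = 0.0251 mA.
I_C = β·I_B = 80×0.0251 = 2.01 mA.
V_CE = V_CC − I_C·R_C − I_E·R_E = 6 − 2.01×1.5 − 2.03×0.33 = 2.32 V > V_CE(sat), so the active-region assumption holds.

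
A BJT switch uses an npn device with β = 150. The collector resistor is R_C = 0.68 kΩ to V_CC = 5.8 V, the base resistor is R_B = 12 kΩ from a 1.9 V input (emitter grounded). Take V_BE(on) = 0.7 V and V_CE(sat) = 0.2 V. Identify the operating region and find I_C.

saturation; I_C ≈ 8.2 mA

Assume active: I_B = (1.9 − 0.7)/12 = 0.1 mA, giving I_C = β·I_B = 15 mA.
But then V_CE = 5.8 − 15×0.68 = -4.4 V < V_CE(sat) = 0.2 V — impossible in the active region.
So the transistor is saturated. With V_CE = 0.2 V, I_C = (V_CC − 0.2)/R_C = 5.6/0.68 = 8.24 mA.
Check: β·I_B = 15 mA > I_C = 8.24 mA, confirming saturation.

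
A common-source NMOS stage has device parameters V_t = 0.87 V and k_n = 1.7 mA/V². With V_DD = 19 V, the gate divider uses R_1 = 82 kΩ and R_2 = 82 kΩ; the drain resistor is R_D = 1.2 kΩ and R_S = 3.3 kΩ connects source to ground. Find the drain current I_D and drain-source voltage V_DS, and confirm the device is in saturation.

I_D ≈ 2.1 mA, V_DS ≈ 9.4 V

V_G = V_DD·R_2/(R_1+R_2) = 19×82/164 = 9.5 V.
Assume saturation: I_D = (k_n/2)(V_GS − V_t)² with V_GS = V_G − I_D·R_S = 9.5 − 3.3·I_D.
Substituting gives 9.26·I_D² − 49.4·I_D + 63.3 = 0, with roots I_D = 2.13 or 3.2 mA.
The root I_D = 3.2 mA gives V_GS = -1.07 V ≤ V_t, so take I_D = 2.13 mA.
Then V_GS = 2.45 V and V_DS = V_DD − I_D(R_D+R_S) = 19 − 2.13×4.5 = 9.39 V.
Saturation requires V_DS ≥ V_GS − V_t = 1.58 V; 9.39 ≥ 1.58 ✓.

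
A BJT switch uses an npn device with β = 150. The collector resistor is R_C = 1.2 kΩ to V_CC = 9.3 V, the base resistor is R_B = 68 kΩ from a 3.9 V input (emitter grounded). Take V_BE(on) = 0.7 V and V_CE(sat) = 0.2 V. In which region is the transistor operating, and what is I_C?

active; I_C ≈ 7.1 mA

Assume active. Base-emitter loop: I_B = (V_BB − V_BE)/R_B = (3.9 − 0.7)/68 = 0.0471 mA.
I_C = β·I_B = 150×0.0471 = 7.06 mA.
V_CE = V_CC − I_C·R_C = 9.3 − 7.06×1.2 = 0.829 V > V_CE(sat), so the active-region assumption holds.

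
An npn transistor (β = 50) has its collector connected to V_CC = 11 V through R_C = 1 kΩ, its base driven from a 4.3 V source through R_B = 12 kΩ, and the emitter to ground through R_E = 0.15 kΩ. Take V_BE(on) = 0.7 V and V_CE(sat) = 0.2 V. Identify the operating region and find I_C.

active; I_C ≈ 9.2 mA

Assume active. Base-emitter loop: I_B = (V_BB − V_BE)/(R_B + (β+1)R_E) = (4.3 − 0.7)/(12 + 51×0.15) = 0.183 mA.
I_C = β·I_B = 50×0.183 = 9.16 mA.
V_CE = V_CC − I_C·R_C − I_E·R_E = 11 − 9.16×1 − 9.34×0.15 = 0.438 V > V_CE(sat), so the active-region assumption holds.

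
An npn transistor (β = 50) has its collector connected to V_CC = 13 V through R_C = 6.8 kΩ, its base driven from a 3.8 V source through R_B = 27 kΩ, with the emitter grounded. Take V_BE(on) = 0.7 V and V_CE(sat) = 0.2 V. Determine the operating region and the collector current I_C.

saturation; I_C ≈ 1.9 mA

Assume active: I_B = (3.8 − 0.7)/27 = 0.115 mA, giving I_C = β·I_B = 5.74 mA.
But then V_CE = 13 − 5.74×6.8 = -26 V < V_CE(sat) = 0.2 V — impossible in the active region.
So the transistor is saturated. With V_CE = 0.2 V, I_C = (V_CC − 0.2)/R_C = 12.8/6.8 = 1.88 mA.
Check: β·I_B = 5.74 mA > I_C = 1.88 mA, confirming saturation.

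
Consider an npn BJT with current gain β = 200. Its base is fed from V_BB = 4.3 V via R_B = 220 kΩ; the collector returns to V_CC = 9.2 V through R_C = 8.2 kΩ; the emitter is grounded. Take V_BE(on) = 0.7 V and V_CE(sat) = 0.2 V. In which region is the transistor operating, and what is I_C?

saturation; I_C ≈ 1.1 mA

Assume active: I_B = (4.3 − 0.7)/220 = 0.0164 mA, giving I_C = β·I_B = 3.27 mA.
But then V_CE = 9.2 − 3.27×8.2 = -17.6 V < V_CE(sat) = 0.2 V — impossible in the active region.
So the transistor is saturated. With V_CE = 0.2 V, I_C = (V_CC − 0.2)/R_C = 9/8.2 = 1.1 mA.
Check: β·I_B = 3.27 mA > I_C = 1.1 mA, confirming saturation.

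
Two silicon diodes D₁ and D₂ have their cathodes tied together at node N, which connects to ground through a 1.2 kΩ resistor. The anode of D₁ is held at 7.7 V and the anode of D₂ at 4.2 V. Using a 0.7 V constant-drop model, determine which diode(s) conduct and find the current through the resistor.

Only D₁ conducts; I_R ≈ 5.8 mA

Assume both conduct. Then node N would need to be at both 7.7−0.7 = 7 V and 4.2−0.7 = 3.5 V, which is impossible.
Assume only D₁ conducts: V_N = 7.7 − 0.7 = 7 V, so I_R = 7/1.2 = 5.83 mA.
Check D₂: its anode-to-cathode voltage is 4.2 − 7 = -2.8 V < 0.7 V, so it is off. The assumption is consistent.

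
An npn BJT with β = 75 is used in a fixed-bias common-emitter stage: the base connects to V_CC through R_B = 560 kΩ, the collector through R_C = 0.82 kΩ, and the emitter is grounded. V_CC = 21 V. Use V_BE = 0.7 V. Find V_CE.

V_CE ≈ 19 V

Base loop: V_CC = I_B·R_B + V_BE, so I_B = (21 − 0.7)/560 kΩ = 0.0363 mA.
In the active region I_C = β·I_B = 75 × 0.0363 = 2.72 mA.
Collector loop: V_CE = V_CC − I_C·R_C = 21 − 2.72×0.82 = 18.8 V.
Since V_CE = 18.8 V > V_CE(sat) ≈ 0.2 V, the transistor is in the active region as assumed.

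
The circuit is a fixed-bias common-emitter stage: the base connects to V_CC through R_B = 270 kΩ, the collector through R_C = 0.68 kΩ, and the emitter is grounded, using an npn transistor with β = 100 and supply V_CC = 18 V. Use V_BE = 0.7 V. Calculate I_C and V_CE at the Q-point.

I_C ≈ 6.4 mA, V_CE ≈ 14 V

Base loop: V_CC = I_B·R_B + V_BE, so I_B = (18 − 0.7)/270 kΩ = 0.0641 mA.
In the active region I_C = β·I_B = 100 × 0.0641 = 6.41 mA.
Collector loop: V_CE = V_CC − I_C·R_C = 18 − 6.41×0.68 = 13.6 V.
Since V_CE = 13.6 V > V_CE(sat) ≈ 0.2 V, the transistor is in the active region as assumed.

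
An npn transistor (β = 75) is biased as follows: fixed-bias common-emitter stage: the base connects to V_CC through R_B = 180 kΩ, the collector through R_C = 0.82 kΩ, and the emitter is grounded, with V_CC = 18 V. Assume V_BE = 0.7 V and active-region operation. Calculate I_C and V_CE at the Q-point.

Base loop: V_CC = I_B·R_B + V_BE, so I_B = (18 − 0.7)/180 kΩ = 0.0961 mA.
In the active region I_C = β·I_B = 75 × 0.0961 = 7.21 mA.
Collector loop: V_CE = V_CC − I_C·R_C = 18 − 7.21×0.82 = 12.1 V.
Since V_CE = 12.1 V > V_CE(sat) ≈ 0.2 V, the transistor is in the active region as assumed.

I_C ≈ 7.2 mA, V_CE ≈ 12 V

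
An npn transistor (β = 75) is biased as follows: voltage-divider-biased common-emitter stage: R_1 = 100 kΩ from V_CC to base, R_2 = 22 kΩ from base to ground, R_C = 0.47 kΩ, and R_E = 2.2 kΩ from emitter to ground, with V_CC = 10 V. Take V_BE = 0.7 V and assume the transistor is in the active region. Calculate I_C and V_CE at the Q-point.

Thevenize the base divider: V_Th = V_CC·R_2/(R_1+R_2) = 10×22/122 = 1.8 V, R_Th = R_1‖R_2 = 18 kΩ.
Base-emitter loop: V_Th = I_B·R_Th + V_BE + (β+1)I_B·R_E, so I_B = (1.8 − 0.7) / (18 + 76×2.2) = 0.00596 mA.
I_C = β·I_B = 75×0.00596 = 0.447 mA, and I_E = (β+1)I_B = 0.453 mA.
V_CE = V_CC − I_C·R_C − I_E·R_E = 10 − 0.447×0.47 − 0.453×2.2 = 8.79 V.
V_CE = 8.79 V > 0.2 V confirms active-region operation.

I_C ≈ 0.45 mA, V_CE ≈ 8.8 V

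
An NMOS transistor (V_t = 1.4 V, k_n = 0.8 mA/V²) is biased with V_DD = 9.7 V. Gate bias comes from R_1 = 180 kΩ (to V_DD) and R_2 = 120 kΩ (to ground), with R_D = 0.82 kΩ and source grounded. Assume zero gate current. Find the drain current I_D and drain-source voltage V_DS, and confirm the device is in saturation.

I_D ≈ 2.5 mA, V_DS ≈ 7.7 V

V_G = V_DD·R_2/(R_1+R_2) = 9.7×120/300 = 3.88 V. With the source grounded, V_GS = V_G = 3.88 V.
Assume saturation: I_D = (k_n/2)(V_GS − V_t)² = (0.8/2)×(3.88 − 1.4)² = 0.4×2.48² = 2.46 mA.
V_DS = V_DD − I_D·R_D = 9.7 − 2.46×0.82 = 7.68 V.
Saturation requires V_DS ≥ V_GS − V_t = 2.48 V; 7.68 ≥ 2.48 ✓.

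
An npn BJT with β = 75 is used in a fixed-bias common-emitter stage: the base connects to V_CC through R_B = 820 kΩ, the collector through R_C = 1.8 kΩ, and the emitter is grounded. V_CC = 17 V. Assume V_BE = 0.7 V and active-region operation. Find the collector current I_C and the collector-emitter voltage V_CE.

Base loop: V_CC = I_B·R_B + V_BE, so I_B = (17 − 0.7)/820 kΩ = 0.0199 mA.
In the active region I_C = β·I_B = 75 × 0.0199 = 1.49 mA.
Collector loop: V_CE = V_CC − I_C·R_C = 17 − 1.49×1.8 = 14.3 V.
Since V_CE = 14.3 V > V_CE(sat) ≈ 0.2 V, the transistor is in the active region as assumed.

I_C ≈ 1.5 mA, V_CE ≈ 14 V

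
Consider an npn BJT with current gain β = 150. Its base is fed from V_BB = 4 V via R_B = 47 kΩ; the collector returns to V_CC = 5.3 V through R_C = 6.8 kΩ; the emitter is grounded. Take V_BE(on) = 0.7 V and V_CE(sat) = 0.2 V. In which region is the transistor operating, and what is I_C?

Assume active: I_B = (4 − 0.7)/47 = 0.0702 mA, giving I_C = β·I_B = 10.5 mA.
But then V_CE = 5.3 − 10.5×6.8 = -66.3 V < V_CE(sat) = 0.2 V — impossible in the active region.
So the transistor is saturated. With V_CE = 0.2 V, I_C = (V_CC − 0.2)/R_C = 5.1/6.8 = 0.75 mA.
Check: β·I_B = 10.5 mA > I_C = 0.75 mA, confirming saturation.

saturation; I_C ≈ 0.75 mA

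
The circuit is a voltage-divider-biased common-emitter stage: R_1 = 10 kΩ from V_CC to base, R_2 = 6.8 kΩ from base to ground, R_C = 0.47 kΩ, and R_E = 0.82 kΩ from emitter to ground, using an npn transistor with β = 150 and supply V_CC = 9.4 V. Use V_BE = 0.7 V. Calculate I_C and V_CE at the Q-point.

Thevenize the base divider: V_Th = V_CC·R_2/(R_1+R_2) = 9.4×6.8/16.8 = 3.8 V, R_Th = R_1‖R_2 = 4.05 kΩ.
Base-emitter loop: V_Th = I_B·R_Th + V_BE + (β+1)I_B·R_E, so I_B = (3.8 − 0.7) / (4.05 + 151×0.82) = 0.0243 mA.
I_C = β·I_B = 150×0.0243 = 3.64 mA, and I_E = (β+1)I_B = 3.67 mA.
V_CE = V_CC − I_C·R_C − I_E·R_E = 9.4 − 3.64×0.47 − 3.67×0.82 = 4.68 V.
V_CE = 4.68 V > 0.2 V confirms active-region operation.

I_C ≈ 3.6 mA, V_CE ≈ 4.7 V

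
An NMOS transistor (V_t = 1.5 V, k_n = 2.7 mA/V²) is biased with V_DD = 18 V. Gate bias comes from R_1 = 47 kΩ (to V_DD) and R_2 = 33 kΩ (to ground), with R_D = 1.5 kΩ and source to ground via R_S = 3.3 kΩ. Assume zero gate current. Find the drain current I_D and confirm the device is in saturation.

V_G = V_DD·R_2/(R_1+R_2) = 18×33/80 = 7.42 V.
Assume saturation: I_D = (k_n/2)(V_GS − V_t)² with V_GS = V_G − I_D·R_S = 7.42 − 3.3·I_D.
Substituting gives 14.7·I_D² − 53.8·I_D + 47.4 = 0, with roots I_D = 1.48 or 2.18 mA.
The root I_D = 2.18 mA gives V_GS = 0.229 V ≤ V_t, so take I_D = 1.48 mA.
Then V_GS = 2.55 V and V_DS = V_DD − I_D(R_D+R_S) = 18 − 1.48×4.8 = 10.9 V.
Saturation requires V_DS ≥ V_GS − V_t = 1.05 V; 10.9 ≥ 1.05 ✓.

I_D ≈ 1.5 mA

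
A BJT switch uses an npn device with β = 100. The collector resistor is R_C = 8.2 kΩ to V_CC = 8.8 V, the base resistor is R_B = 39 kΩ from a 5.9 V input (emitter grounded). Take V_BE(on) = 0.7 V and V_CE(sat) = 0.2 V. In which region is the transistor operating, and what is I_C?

Assume active: I_B = (5.9 − 0.7)/39 = 0.133 mA, giving I_C = β·I_B = 13.3 mA.
But then V_CE = 8.8 − 13.3×8.2 = -101 V < V_CE(sat) = 0.2 V — impossible in the active region.
So the transistor is saturated. With V_CE = 0.2 V, I_C = (V_CC − 0.2)/R_C = 8.6/8.2 = 1.05 mA.
Check: β·I_B = 13.3 mA > I_C = 1.05 mA, confirming saturation.

saturation; I_C ≈ 1 mA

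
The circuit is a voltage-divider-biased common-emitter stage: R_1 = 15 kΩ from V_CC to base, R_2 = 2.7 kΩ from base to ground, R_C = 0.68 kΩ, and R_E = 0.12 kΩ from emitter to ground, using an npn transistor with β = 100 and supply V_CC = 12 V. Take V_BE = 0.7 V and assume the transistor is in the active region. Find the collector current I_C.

Thevenize the base divider: V_Th = V_CC·R_2/(R_1+R_2) = 12×2.7/17.7 = 1.83 V, R_Th = R_1‖R_2 = 2.29 kΩ.
Base-emitter loop: V_Th = I_B·R_Th + V_BE + (β+1)I_B·R_E, so I_B = (1.83 − 0.7) / (2.29 + 101×0.12) = 0.0785 mA.
I_C = β·I_B = 100×0.0785 = 7.85 mA, and I_E = (β+1)I_B = 7.92 mA.
V_CE = V_CC − I_C·R_C − I_E·R_E = 12 − 7.85×0.68 − 7.92×0.12 = 5.71 V.
V_CE = 5.71 V > 0.2 V confirms active-region operation.

I_C ≈ 7.8 mA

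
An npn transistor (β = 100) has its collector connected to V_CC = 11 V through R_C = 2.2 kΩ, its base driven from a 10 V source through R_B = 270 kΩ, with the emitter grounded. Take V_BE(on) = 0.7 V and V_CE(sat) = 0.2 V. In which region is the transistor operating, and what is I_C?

active; I_C ≈ 3.4 mA

Assume active. Base-emitter loop: I_B = (V_BB − V_BE)/R_B = (10 − 0.7)/270 = 0.0344 mA.
I_C = β·I_B = 100×0.0344 = 3.44 mA.
V_CE = V_CC − I_C·R_C = 11 − 3.44×2.2 = 3.42 V > V_CE(sat), so the active-region assumption holds.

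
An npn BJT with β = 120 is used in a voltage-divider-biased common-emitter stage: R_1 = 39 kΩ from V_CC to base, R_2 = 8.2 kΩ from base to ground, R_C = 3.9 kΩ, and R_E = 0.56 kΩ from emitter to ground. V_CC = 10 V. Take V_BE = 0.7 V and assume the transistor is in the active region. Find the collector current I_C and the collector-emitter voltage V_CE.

I_C ≈ 1.7 mA, V_CE ≈ 2.5 V

Thevenize the base divider: V_Th = V_CC·R_2/(R_1+R_2) = 10×8.2/47.2 = 1.74 V, R_Th = R_1‖R_2 = 6.78 kΩ.
Base-emitter loop: V_Th = I_B·R_Th + V_BE + (β+1)I_B·R_E, so I_B = (1.74 − 0.7) / (6.78 + 121×0.56) = 0.0139 mA.
I_C = β·I_B = 120×0.0139 = 1.67 mA, and I_E = (β+1)I_B = 1.68 mA.
V_CE = V_CC − I_C·R_C − I_E·R_E = 10 − 1.67×3.9 − 1.68×0.56 = 2.54 V.
V_CE = 2.54 V > 0.2 V confirms active-region operation.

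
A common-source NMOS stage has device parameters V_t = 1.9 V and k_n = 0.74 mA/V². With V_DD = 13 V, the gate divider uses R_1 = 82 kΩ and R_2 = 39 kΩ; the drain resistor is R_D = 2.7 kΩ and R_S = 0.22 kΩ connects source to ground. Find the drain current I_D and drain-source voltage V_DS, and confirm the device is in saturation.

V_G = V_DD·R_2/(R_1+R_2) = 13×39/121 = 4.19 V.
Assume saturation: I_D = (k_n/2)(V_GS − V_t)² with V_GS = V_G − I_D·R_S = 4.19 − 0.22·I_D.
Substituting gives 0.0179·I_D² − 1.37·I_D + 1.94 = 0, with roots I_D = 1.44 or 75.2 mA.
The root I_D = 75.2 mA gives V_GS = -12.4 V ≤ V_t, so take I_D = 1.44 mA.
Then V_GS = 3.87 V and V_DS = V_DD − I_D(R_D+R_S) = 13 − 1.44×2.92 = 8.79 V.
Saturation requires V_DS ≥ V_GS − V_t = 1.97 V; 8.79 ≥ 1.97 ✓.

I_D ≈ 1.4 mA, V_DS ≈ 8.8 V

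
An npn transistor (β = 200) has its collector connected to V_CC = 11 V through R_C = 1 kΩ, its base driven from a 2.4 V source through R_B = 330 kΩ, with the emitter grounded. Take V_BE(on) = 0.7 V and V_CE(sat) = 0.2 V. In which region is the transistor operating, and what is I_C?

Assume active. Base-emitter loop: I_B = (V_BB − V_BE)/R_B = (2.4 − 0.7)/330 = 0.00515 mA.
I_C = β·I_B = 200×0.00515 = 1.03 mA.
V_CE = V_CC − I_C·R_C = 11 − 1.03×1 = 9.97 V > V_CE(sat), so the active-region assumption holds.

active; I_C ≈ 1 mA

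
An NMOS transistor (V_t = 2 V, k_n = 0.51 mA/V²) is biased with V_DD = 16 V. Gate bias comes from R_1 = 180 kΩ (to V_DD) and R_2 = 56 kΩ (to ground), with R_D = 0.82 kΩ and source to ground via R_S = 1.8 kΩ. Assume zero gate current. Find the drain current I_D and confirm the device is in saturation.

V_G = V_DD·R_2/(R_1+R_2) = 16×56/236 = 3.8 V.
Assume saturation: I_D = (k_n/2)(V_GS − V_t)² with V_GS = V_G − I_D·R_S = 3.8 − 1.8·I_D.
Substituting gives 0.826·I_D² − 2.65·I_D + 0.823 = 0, with roots I_D = 0.349 or 2.86 mA.
The root I_D = 2.86 mA gives V_GS = -1.35 V ≤ V_t, so take I_D = 0.349 mA.
Then V_GS = 3.17 V and V_DS = V_DD − I_D(R_D+R_S) = 16 − 0.349×2.62 = 15.1 V.
Saturation requires V_DS ≥ V_GS − V_t = 1.17 V; 15.1 ≥ 1.17 ✓.

I_D ≈ 0.35 mA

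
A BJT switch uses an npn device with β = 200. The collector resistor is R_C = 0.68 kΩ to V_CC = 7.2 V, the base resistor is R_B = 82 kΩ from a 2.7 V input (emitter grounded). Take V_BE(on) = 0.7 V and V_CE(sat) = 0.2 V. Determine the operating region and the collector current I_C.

active; I_C ≈ 4.9 mA

Assume active. Base-emitter loop: I_B = (V_BB − V_BE)/R_B = (2.7 − 0.7)/82 = 0.0244 mA.
I_C = β·I_B = 200×0.0244 = 4.88 mA.
V_CE = V_CC − I_C·R_C = 7.2 − 4.88×0.68 = 3.88 V > V_CE(sat), so the active-region assumption holds.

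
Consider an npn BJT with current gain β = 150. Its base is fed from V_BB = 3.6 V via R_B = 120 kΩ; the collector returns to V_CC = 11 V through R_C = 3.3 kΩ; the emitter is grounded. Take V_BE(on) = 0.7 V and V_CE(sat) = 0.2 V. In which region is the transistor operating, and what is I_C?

saturation; I_C ≈ 3.3 mA

Assume active: I_B = (3.6 − 0.7)/120 = 0.0242 mA, giving I_C = β·I_B = 3.63 mA.
But then V_CE = 11 − 3.63×3.3 = -0.963 V < V_CE(sat) = 0.2 V — impossible in the active region.
So the transistor is saturated. With V_CE = 0.2 V, I_C = (V_CC − 0.2)/R_C = 10.8/3.3 = 3.27 mA.
Check: β·I_B = 3.63 mA > I_C = 3.27 mA, confirming saturation.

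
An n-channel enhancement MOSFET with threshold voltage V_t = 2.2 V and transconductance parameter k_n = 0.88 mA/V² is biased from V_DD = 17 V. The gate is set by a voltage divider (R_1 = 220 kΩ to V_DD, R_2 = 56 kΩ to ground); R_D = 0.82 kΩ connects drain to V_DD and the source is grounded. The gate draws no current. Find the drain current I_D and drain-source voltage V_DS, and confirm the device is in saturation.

V_G = V_DD·R_2/(R_1+R_2) = 17×56/276 = 3.45 V. With the source grounded, V_GS = V_G = 3.45 V.
Assume saturation: I_D = (k_n/2)(V_GS − V_t)² = (0.88/2)×(3.45 − 2.2)² = 0.44×1.25² = 0.687 mA.
V_DS = V_DD − I_D·R_D = 17 − 0.687×0.82 = 16.4 V.
Saturation requires V_DS ≥ V_GS − V_t = 1.25 V; 16.4 ≥ 1.25 ✓.

I_D ≈ 0.69 mA, V_DS ≈ 16 V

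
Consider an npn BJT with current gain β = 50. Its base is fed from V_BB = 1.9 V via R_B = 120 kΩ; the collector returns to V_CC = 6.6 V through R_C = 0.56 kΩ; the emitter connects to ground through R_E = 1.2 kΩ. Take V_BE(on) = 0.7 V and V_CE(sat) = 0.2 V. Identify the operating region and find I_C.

active; I_C ≈ 0.33 mA

Assume active. Base-emitter loop: I_B = (V_BB − V_BE)/(R_B + (β+1)R_E) = (1.9 − 0.7)/(120 + 51×1.2) = 0.00662 mA.
I_C = β·I_B = 50×0.00662 = 0.331 mA.
V_CE = V_CC − I_C·R_C − I_E·R_E = 6.6 − 0.331×0.56 − 0.338×1.2 = 6.01 V > V_CE(sat), so the active-region assumption holds.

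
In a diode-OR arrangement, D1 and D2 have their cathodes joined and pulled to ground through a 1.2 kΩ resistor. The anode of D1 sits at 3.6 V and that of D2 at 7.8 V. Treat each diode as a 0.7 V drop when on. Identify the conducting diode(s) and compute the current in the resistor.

Only D2 conducts; I_R ≈ 5.9 mA

Assume both conduct. Then node N would need to be at both 3.6−0.7 = 2.9 V and 7.8−0.7 = 7.1 V, which is impossible.
Assume only D2 conducts: V_N = 7.8 − 0.7 = 7.1 V, so I_R = 7.1/1.2 = 5.92 mA.
Check D1: its anode-to-cathode voltage is 3.6 − 7.1 = -3.5 V < 0.7 V, so it is off. The assumption is consistent.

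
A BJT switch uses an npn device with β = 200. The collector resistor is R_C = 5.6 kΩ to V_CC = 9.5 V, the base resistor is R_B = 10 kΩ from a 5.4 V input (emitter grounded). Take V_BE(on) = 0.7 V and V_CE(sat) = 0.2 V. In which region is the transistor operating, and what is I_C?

saturation; I_C ≈ 1.7 mA

Assume active: I_B = (5.4 − 0.7)/10 = 0.47 mA, giving I_C = β·I_B = 94 mA.
But then V_CE = 9.5 − 94×5.6 = -517 V < V_CE(sat) = 0.2 V — impossible in the active region.
So the transistor is saturated. With V_CE = 0.2 V, I_C = (V_CC − 0.2)/R_C = 9.3/5.6 = 1.66 mA.
Check: β·I_B = 94 mA > I_C = 1.66 mA, confirming saturation.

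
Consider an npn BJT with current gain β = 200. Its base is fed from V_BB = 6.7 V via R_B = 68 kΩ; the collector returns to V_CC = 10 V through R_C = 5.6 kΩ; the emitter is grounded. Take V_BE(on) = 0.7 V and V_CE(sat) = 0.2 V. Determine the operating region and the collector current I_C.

Assume active: I_B = (6.7 − 0.7)/68 = 0.0882 mA, giving I_C = β·I_B = 17.6 mA.
But then V_CE = 10 − 17.6×5.6 = -88.8 V < V_CE(sat) = 0.2 V — impossible in the active region.
So the transistor is saturated. With V_CE = 0.2 V, I_C = (V_CC − 0.2)/R_C = 9.8/5.6 = 1.75 mA.
Check: β·I_B = 17.6 mA > I_C = 1.75 mA, confirming saturation.

saturation; I_C ≈ 1.8 mA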